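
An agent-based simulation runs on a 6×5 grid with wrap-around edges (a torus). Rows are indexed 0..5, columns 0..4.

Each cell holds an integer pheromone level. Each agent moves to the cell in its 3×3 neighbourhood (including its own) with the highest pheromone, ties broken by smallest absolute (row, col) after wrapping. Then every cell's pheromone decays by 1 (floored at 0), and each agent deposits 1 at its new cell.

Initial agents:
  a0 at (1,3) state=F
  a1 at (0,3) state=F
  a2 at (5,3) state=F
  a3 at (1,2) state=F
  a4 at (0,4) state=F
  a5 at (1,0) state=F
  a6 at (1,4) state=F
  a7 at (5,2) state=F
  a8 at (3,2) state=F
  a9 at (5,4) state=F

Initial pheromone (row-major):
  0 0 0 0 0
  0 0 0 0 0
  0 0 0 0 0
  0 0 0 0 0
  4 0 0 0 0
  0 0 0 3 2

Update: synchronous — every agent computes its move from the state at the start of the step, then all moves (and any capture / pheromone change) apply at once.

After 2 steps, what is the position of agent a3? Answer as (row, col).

(0, 0)

t=1: a0@(0,2) a1@(5,3) a2@(5,3) a3@(0,1) a4@(5,3) a5@(0,0) a6@(0,0) a7@(5,3) a8@(2,1) a9@(4,0) | pheromone: 2 1 1 0 0 / 0 0 0 0 0 / 0 1 0 0 0 / 0 0 0 0 0 / 4 0 0 0 0 / 0 0 0 6 1
t=2: a0@(5,3) a1@(5,3) a2@(5,3) a3@(0,0) a4@(5,3) a5@(0,0) a6@(0,0) a7@(5,3) a8@(2,1) a9@(4,0) | pheromone: 4 0 0 0 0 / 0 0 0 0 0 / 0 1 0 0 0 / 0 0 0 0 0 / 4 0 0 0 0 / 0 0 0 10 0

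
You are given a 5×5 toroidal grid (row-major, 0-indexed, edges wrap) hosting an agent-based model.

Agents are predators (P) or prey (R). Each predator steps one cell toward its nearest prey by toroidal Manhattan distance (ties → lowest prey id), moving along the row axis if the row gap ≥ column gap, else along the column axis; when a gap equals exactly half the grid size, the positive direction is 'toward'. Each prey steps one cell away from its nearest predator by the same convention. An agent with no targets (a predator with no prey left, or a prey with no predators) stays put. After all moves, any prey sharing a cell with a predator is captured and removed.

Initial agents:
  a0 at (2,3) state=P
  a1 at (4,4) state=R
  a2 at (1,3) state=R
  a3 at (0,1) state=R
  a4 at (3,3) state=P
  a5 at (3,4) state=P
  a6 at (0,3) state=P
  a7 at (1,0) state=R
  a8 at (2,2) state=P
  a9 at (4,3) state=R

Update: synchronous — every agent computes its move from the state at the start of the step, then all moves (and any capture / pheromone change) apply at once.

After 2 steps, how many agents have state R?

t=1: a0@(1,3):P a1@(0,4):R a2@(0,3):R a3@(0,0):R a4@(4,3):P a5@(4,4):P a6@(1,3):P a7@(1,1):R a8@(1,2):P a9@(0,3):R
t=2: a0@(0,3):P a1@(1,4):R a2@(4,3):R a3@(1,0):R a4@(0,3):P a5@(0,4):P a6@(0,3):P a7@(1,0):R a8@(1,1):P a9@(4,3):R

5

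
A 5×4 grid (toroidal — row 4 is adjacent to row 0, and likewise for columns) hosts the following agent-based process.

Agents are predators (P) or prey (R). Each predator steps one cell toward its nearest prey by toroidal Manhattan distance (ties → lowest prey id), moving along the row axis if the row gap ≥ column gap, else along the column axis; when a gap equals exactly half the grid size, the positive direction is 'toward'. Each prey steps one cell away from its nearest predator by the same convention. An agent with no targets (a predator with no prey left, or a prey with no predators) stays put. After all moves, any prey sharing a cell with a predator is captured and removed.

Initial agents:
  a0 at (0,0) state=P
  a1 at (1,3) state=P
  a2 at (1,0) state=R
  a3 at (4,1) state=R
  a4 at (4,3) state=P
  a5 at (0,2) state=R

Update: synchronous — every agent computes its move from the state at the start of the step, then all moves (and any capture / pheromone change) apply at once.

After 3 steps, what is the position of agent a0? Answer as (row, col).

(2, 1)

t=1: a0@(1,0):P a1@(1,0):P a2@(2,0):R a3@(3,1):R a4@(4,0):P a5@(0,1):R
t=2: a0@(2,0):P a1@(2,0):P a3@(2,1):R a4@(3,0):P a5@(4,1):R
t=3: a0@(2,1):P a1@(2,1):P a3@(2,2):R a4@(2,0):P a5@(0,1):R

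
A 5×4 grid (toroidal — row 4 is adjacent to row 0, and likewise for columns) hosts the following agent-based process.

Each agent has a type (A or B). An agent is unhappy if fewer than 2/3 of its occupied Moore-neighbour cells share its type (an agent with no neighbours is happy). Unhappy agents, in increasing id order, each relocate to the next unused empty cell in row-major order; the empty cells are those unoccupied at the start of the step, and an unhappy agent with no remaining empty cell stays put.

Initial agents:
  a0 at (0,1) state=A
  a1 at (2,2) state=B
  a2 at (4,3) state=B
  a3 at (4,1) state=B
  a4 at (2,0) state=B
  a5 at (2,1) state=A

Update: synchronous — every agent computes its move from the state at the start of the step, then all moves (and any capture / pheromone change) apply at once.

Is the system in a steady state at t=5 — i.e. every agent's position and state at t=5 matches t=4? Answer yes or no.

no

t=1: a0@(0,0):A a1@(0,2):B a2@(4,3):B a3@(0,3):B a4@(1,0):B a5@(1,1):A
t=2: a0@(0,1):A a1@(0,2):B a2@(4,3):B a3@(0,3):B a4@(1,2):B a5@(1,3):A
t=3: a0@(0,0):A a1@(1,0):B a2@(4,3):B a3@(0,3):B a4@(1,1):B a5@(2,0):A
t=4: a0@(0,1):A a1@(0,2):B a2@(1,2):B a3@(0,3):B a4@(1,3):B a5@(2,1):A
t=5: a0@(0,0):A a1@(0,2):B a2@(1,0):B a3@(0,3):B a4@(1,3):B a5@(1,1):A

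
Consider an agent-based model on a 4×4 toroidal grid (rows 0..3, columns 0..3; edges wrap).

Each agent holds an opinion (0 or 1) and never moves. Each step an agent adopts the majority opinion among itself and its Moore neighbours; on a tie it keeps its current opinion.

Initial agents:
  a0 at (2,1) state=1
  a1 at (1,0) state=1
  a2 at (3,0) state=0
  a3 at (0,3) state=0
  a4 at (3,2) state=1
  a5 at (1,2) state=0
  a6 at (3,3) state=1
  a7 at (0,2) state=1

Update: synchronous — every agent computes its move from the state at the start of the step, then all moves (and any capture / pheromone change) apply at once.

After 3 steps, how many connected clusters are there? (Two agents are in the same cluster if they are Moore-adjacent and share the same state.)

t=1: a0@(2,1):1 a1@(1,0):1 a2@(3,0):0 a3@(0,3):1 a4@(3,2):1 a5@(1,2):0 a6@(3,3):1 a7@(0,2):1
t=2: a0@(2,1):1 a1@(1,0):1 a2@(3,0):1 a3@(0,3):1 a4@(3,2):1 a5@(1,2):1 a6@(3,3):1 a7@(0,2):1
t=3: (unchanged — steady state)

1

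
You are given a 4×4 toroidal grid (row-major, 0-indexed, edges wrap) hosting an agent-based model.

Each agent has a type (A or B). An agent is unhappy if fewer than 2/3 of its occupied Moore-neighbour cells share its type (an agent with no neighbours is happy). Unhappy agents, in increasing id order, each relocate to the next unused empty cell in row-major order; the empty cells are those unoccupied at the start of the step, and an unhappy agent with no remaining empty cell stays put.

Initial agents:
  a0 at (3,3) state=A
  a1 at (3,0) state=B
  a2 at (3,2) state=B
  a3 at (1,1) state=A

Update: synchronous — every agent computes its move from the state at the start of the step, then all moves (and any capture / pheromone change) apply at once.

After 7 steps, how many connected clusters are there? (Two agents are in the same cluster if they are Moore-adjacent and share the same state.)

t=1: a0@(0,0):A a1@(0,1):B a2@(0,2):B a3@(1,1):A
t=2: a0@(0,3):A a1@(1,0):B a2@(1,2):B a3@(1,3):A
t=3: a0@(0,0):A a1@(0,1):B a2@(0,2):B a3@(1,1):A
t=4: a0@(0,3):A a1@(1,0):B a2@(1,2):B a3@(1,3):A
t=5: a0@(0,0):A a1@(0,1):B a2@(0,2):B a3@(1,1):A
t=6: a0@(0,3):A a1@(1,0):B a2@(1,2):B a3@(1,3):A
t=7: a0@(0,0):A a1@(0,1):B a2@(0,2):B a3@(1,1):A

2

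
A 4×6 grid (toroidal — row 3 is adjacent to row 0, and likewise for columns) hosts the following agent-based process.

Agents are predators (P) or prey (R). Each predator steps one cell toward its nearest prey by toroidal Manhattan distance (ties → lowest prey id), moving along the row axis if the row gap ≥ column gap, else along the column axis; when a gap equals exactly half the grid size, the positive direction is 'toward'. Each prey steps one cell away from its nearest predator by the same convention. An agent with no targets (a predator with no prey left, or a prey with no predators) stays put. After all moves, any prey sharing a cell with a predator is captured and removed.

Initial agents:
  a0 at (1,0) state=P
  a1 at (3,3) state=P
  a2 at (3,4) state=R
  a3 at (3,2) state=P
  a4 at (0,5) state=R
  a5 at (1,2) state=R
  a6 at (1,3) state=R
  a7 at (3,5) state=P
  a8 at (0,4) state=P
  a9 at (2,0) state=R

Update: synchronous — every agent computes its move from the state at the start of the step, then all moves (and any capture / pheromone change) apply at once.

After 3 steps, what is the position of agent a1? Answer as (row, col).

(0, 5)

t=1: a0@(2,0):P a1@(3,4):P a2@(3,5):R a3@(3,3):P a4@(1,5):R a5@(1,3):R a6@(0,3):R a7@(3,4):P a8@(3,4):P a9@(3,0):R
t=2: a0@(3,0):P a1@(3,5):P a3@(0,3):P a4@(0,5):R a6@(1,3):R a7@(3,5):P a8@(3,5):P a9@(0,0):R
t=3: a0@(0,0):P a1@(0,5):P a3@(1,3):P a4@(1,5):R a6@(2,3):R a7@(0,5):P a8@(0,5):P a9@(1,0):R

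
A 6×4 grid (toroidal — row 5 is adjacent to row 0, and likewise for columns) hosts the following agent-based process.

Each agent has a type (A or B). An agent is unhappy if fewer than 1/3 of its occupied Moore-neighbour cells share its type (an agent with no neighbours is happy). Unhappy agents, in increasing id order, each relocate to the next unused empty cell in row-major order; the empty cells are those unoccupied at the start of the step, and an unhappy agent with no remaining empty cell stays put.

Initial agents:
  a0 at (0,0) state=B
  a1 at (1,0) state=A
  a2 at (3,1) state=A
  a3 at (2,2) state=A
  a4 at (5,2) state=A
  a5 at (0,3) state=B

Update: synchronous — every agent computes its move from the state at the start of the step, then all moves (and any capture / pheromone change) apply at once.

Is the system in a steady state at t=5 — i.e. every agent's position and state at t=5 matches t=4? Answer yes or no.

yes

t=1: a0@(0,0):B a1@(0,1):A a2@(3,1):A a3@(2,2):A a4@(0,2):A a5@(0,3):B
t=2: (unchanged — steady state)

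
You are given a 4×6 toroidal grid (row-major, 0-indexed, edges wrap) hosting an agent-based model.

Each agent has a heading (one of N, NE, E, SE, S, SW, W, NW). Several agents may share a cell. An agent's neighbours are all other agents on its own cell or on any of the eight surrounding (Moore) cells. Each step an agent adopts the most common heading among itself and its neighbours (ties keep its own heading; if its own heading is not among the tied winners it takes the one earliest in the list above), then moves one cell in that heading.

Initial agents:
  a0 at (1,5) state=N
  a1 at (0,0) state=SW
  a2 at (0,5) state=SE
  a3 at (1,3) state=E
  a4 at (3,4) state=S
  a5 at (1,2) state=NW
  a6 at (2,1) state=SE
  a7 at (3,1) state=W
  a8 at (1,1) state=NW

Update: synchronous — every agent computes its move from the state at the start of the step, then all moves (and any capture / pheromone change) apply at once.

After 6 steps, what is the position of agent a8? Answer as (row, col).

t=1: a0@(0,5):N a1@(1,5):SW a2@(1,0):SE a3@(1,4):E a4@(0,4):S a5@(0,1):NW a6@(1,0):NW a7@(3,0):W a8@(0,0):NW
t=2: a0@(3,4):NW a1@(0,4):NW a2@(0,5):NW a3@(1,5):E a4@(1,4):S a5@(3,0):NW a6@(0,5):NW a7@(2,5):NW a8@(3,5):NW
t=3: a0@(2,3):NW a1@(3,3):NW a2@(3,4):NW a3@(0,4):NW a4@(0,3):NW a5@(2,5):NW a6@(3,4):NW a7@(1,4):NW a8@(2,4):NW
t=4: a0@(1,2):NW a1@(2,2):NW a2@(2,3):NW a3@(3,3):NW a4@(3,2):NW a5@(1,4):NW a6@(2,3):NW a7@(0,3):NW a8@(1,3):NW
t=5: a0@(0,1):NW a1@(1,1):NW a2@(1,2):NW a3@(2,2):NW a4@(2,1):NW a5@(0,3):NW a6@(1,2):NW a7@(3,2):NW a8@(0,2):NW
t=6: a0@(3,0):NW a1@(0,0):NW a2@(0,1):NW a3@(1,1):NW a4@(1,0):NW a5@(3,2):NW a6@(0,1):NW a7@(2,1):NW a8@(3,1):NW

(3, 1)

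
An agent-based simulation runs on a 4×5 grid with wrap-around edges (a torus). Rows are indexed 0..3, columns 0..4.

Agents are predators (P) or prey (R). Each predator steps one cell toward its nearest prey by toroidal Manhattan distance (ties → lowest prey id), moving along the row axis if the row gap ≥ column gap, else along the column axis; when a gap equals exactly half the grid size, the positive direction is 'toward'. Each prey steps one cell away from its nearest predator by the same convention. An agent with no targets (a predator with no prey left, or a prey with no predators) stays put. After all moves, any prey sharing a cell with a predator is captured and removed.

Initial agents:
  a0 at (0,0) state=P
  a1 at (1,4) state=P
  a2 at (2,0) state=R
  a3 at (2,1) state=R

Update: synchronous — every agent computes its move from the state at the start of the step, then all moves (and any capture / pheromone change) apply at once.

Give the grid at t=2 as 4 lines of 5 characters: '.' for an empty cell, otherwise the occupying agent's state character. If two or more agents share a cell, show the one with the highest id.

t=1: a0@(1,0):P a1@(2,4):P a3@(1,1):R
t=2: a0@(1,1):P a1@(2,0):P a3@(1,2):R

.....
.PR..
P....
.....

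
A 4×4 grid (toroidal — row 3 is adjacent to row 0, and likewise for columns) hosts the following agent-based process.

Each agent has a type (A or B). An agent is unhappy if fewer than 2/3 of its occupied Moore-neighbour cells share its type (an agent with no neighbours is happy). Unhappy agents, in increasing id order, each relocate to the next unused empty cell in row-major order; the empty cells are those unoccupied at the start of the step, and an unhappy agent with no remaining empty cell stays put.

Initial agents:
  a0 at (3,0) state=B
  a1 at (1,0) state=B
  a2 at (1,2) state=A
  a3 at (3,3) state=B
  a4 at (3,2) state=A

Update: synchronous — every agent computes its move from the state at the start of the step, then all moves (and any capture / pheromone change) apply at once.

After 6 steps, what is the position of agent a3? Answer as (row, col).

(1, 2)

t=1: a0@(3,0):B a1@(1,0):B a2@(1,2):A a3@(0,0):B a4@(0,1):A
t=2: a0@(0,2):B a1@(0,3):B a2@(1,2):A a3@(0,0):B a4@(1,1):A
t=3: a0@(0,1):B a1@(0,3):B a2@(1,0):A a3@(1,3):B a4@(2,0):A
t=4: a0@(0,0):B a1@(0,2):B a2@(1,1):A a3@(1,2):B a4@(2,1):A
t=5: a0@(0,1):B a1@(0,3):B a2@(1,0):A a3@(1,3):B a4@(2,0):A
t=6: a0@(0,0):B a1@(0,2):B a2@(1,1):A a3@(1,2):B a4@(2,1):A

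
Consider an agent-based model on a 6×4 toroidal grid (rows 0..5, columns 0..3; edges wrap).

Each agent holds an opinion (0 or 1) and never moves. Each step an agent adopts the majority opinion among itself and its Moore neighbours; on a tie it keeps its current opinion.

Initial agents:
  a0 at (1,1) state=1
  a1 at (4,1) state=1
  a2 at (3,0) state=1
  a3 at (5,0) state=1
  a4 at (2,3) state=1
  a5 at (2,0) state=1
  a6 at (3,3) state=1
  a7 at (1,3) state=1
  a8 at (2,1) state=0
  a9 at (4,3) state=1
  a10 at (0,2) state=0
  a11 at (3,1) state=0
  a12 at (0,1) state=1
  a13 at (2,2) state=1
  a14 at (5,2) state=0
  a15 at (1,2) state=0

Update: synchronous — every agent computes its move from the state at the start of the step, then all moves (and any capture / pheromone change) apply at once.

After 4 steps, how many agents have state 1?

16

t=1: a0@(1,1):1 a1@(4,1):1 a2@(3,0):1 a3@(5,0):1 a4@(2,3):1 a5@(2,0):1 a6@(3,3):1 a7@(1,3):1 a8@(2,1):1 a9@(4,3):1 a10@(0,2):0 a11@(3,1):1 a12@(0,1):1 a13@(2,2):1 a14@(5,2):1 a15@(1,2):1
t=2: a0@(1,1):1 a1@(4,1):1 a2@(3,0):1 a3@(5,0):1 a4@(2,3):1 a5@(2,0):1 a6@(3,3):1 a7@(1,3):1 a8@(2,1):1 a9@(4,3):1 a10@(0,2):1 a11@(3,1):1 a12@(0,1):1 a13@(2,2):1 a14@(5,2):1 a15@(1,2):1
t=3: (unchanged — steady state)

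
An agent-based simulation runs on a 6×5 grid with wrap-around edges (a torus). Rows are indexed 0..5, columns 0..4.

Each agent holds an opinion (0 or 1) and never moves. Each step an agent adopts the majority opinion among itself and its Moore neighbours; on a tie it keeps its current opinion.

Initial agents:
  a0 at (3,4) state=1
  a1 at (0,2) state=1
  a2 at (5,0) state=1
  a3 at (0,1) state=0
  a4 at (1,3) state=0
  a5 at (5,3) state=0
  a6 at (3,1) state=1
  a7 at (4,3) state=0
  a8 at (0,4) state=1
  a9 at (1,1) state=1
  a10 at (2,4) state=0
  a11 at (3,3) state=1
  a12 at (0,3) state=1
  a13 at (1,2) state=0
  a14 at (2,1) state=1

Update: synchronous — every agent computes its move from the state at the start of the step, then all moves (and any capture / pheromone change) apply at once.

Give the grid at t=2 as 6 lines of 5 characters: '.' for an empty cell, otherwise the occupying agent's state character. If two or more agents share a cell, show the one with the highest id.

.1111
.110.
.1..0
.1.11
...1.
1..1.

t=1: a0@(3,4):1 a1@(0,2):0 a2@(5,0):1 a3@(0,1):1 a4@(1,3):0 a5@(5,3):1 a6@(3,1):1 a7@(4,3):0 a8@(0,4):1 a9@(1,1):1 a10@(2,4):0 a11@(3,3):1 a12@(0,3):1 a13@(1,2):1 a14@(2,1):1
t=2: a0@(3,4):1 a1@(0,2):1 a2@(5,0):1 a3@(0,1):1 a4@(1,3):0 a5@(5,3):1 a6@(3,1):1 a7@(4,3):1 a8@(0,4):1 a9@(1,1):1 a10@(2,4):0 a11@(3,3):1 a12@(0,3):1 a13@(1,2):1 a14@(2,1):1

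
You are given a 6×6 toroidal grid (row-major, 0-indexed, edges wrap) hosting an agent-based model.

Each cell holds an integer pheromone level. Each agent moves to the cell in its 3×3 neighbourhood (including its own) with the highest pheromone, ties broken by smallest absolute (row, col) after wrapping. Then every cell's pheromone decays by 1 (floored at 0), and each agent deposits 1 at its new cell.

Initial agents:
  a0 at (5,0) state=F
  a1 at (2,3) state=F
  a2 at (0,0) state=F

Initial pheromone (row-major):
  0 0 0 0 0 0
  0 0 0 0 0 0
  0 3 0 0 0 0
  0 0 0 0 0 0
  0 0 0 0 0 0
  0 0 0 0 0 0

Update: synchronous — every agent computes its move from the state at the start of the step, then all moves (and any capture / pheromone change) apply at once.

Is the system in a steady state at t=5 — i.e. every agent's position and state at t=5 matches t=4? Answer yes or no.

yes

t=1: a0@(0,0) a1@(1,2) a2@(0,0) | pheromone: 2 0 0 0 0 0 / 0 0 1 0 0 0 / 0 2 0 0 0 0 / 0 0 0 0 0 0 / 0 0 0 0 0 0 / 0 0 0 0 0 0
t=2: a0@(0,0) a1@(2,1) a2@(0,0) | pheromone: 3 0 0 0 0 0 / 0 0 0 0 0 0 / 0 2 0 0 0 0 / 0 0 0 0 0 0 / 0 0 0 0 0 0 / 0 0 0 0 0 0
t=3: a0@(0,0) a1@(2,1) a2@(0,0) | pheromone: 4 0 0 0 0 0 / 0 0 0 0 0 0 / 0 2 0 0 0 0 / 0 0 0 0 0 0 / 0 0 0 0 0 0 / 0 0 0 0 0 0
t=4: a0@(0,0) a1@(2,1) a2@(0,0) | pheromone: 5 0 0 0 0 0 / 0 0 0 0 0 0 / 0 2 0 0 0 0 / 0 0 0 0 0 0 / 0 0 0 0 0 0 / 0 0 0 0 0 0
t=5: a0@(0,0) a1@(2,1) a2@(0,0) | pheromone: 6 0 0 0 0 0 / 0 0 0 0 0 0 / 0 2 0 0 0 0 / 0 0 0 0 0 0 / 0 0 0 0 0 0 / 0 0 0 0 0 0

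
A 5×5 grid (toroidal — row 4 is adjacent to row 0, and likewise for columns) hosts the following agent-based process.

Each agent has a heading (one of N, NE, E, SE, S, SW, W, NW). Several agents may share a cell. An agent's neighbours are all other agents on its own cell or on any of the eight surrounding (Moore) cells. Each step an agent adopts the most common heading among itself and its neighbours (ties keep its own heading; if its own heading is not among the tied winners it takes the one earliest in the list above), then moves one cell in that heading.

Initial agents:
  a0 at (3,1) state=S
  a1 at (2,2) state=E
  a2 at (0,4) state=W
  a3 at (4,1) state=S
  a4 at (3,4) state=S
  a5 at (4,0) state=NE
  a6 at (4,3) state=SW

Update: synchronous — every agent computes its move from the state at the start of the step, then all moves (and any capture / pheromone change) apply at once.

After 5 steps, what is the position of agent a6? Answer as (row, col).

t=1: a0@(4,1):S a1@(2,3):E a2@(0,3):W a3@(0,1):S a4@(4,4):S a5@(0,0):S a6@(0,2):SW
t=2: a0@(0,1):S a1@(2,4):E a2@(0,2):W a3@(1,1):S a4@(0,4):S a5@(1,0):S a6@(1,2):S
t=3: a0@(1,1):S a1@(2,0):E a2@(1,2):S a3@(2,1):S a4@(1,4):S a5@(2,0):S a6@(2,2):S
t=4: a0@(2,1):S a1@(3,0):S a2@(2,2):S a3@(3,1):S a4@(2,4):S a5@(3,0):S a6@(3,2):S
t=5: a0@(3,1):S a1@(4,0):S a2@(3,2):S a3@(4,1):S a4@(3,4):S a5@(4,0):S a6@(4,2):S

(4, 2)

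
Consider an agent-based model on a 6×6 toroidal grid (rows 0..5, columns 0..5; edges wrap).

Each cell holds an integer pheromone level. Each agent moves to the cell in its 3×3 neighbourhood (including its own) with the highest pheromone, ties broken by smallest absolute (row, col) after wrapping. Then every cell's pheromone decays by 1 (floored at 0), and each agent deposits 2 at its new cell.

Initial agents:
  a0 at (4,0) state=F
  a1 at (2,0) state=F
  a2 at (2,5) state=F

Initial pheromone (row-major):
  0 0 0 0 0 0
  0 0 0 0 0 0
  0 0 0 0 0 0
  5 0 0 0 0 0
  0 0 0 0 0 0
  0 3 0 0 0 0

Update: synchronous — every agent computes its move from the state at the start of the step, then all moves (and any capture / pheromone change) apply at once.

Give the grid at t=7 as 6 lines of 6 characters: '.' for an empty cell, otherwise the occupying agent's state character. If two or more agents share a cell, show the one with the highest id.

......
......
......
F.....
......
......

t=1: a0@(3,0) a1@(3,0) a2@(3,0) | pheromone: 0 0 0 0 0 0 / 0 0 0 0 0 0 / 0 0 0 0 0 0 / 10 0 0 0 0 0 / 0 0 0 0 0 0 / 0 2 0 0 0 0
t=2: a0@(3,0) a1@(3,0) a2@(3,0) | pheromone: 0 0 0 0 0 0 / 0 0 0 0 0 0 / 0 0 0 0 0 0 / 15 0 0 0 0 0 / 0 0 0 0 0 0 / 0 1 0 0 0 0
t=3: a0@(3,0) a1@(3,0) a2@(3,0) | pheromone: 0 0 0 0 0 0 / 0 0 0 0 0 0 / 0 0 0 0 0 0 / 20 0 0 0 0 0 / 0 0 0 0 0 0 / 0 0 0 0 0 0
t=4: a0@(3,0) a1@(3,0) a2@(3,0) | pheromone: 0 0 0 0 0 0 / 0 0 0 0 0 0 / 0 0 0 0 0 0 / 25 0 0 0 0 0 / 0 0 0 0 0 0 / 0 0 0 0 0 0
t=5: a0@(3,0) a1@(3,0) a2@(3,0) | pheromone: 0 0 0 0 0 0 / 0 0 0 0 0 0 / 0 0 0 0 0 0 / 30 0 0 0 0 0 / 0 0 0 0 0 0 / 0 0 0 0 0 0
t=6: a0@(3,0) a1@(3,0) a2@(3,0) | pheromone: 0 0 0 0 0 0 / 0 0 0 0 0 0 / 0 0 0 0 0 0 / 35 0 0 0 0 0 / 0 0 0 0 0 0 / 0 0 0 0 0 0
t=7: a0@(3,0) a1@(3,0) a2@(3,0) | pheromone: 0 0 0 0 0 0 / 0 0 0 0 0 0 / 0 0 0 0 0 0 / 40 0 0 0 0 0 / 0 0 0 0 0 0 / 0 0 0 0 0 0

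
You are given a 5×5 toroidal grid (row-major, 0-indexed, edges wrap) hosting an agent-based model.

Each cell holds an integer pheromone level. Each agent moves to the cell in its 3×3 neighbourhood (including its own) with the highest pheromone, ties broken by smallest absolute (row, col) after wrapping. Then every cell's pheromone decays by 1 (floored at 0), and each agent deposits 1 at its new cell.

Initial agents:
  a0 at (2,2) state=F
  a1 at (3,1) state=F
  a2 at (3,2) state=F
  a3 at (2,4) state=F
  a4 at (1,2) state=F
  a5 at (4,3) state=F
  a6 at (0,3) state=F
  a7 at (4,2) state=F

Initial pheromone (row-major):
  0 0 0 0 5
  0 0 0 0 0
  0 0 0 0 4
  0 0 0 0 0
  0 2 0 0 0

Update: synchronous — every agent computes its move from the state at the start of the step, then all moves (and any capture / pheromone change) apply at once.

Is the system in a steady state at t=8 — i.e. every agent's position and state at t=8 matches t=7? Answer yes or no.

yes

t=1: a0@(1,1) a1@(4,1) a2@(4,1) a3@(2,4) a4@(0,1) a5@(0,4) a6@(0,4) a7@(4,1) | pheromone: 0 1 0 0 6 / 0 1 0 0 0 / 0 0 0 0 4 / 0 0 0 0 0 / 0 4 0 0 0
t=2: a0@(0,1) a1@(4,1) a2@(4,1) a3@(2,4) a4@(4,1) a5@(0,4) a6@(0,4) a7@(4,1) | pheromone: 0 1 0 0 7 / 0 0 0 0 0 / 0 0 0 0 4 / 0 0 0 0 0 / 0 7 0 0 0
t=3: a0@(4,1) a1@(4,1) a2@(4,1) a3@(2,4) a4@(4,1) a5@(0,4) a6@(0,4) a7@(4,1) | pheromone: 0 0 0 0 8 / 0 0 0 0 0 / 0 0 0 0 4 / 0 0 0 0 0 / 0 11 0 0 0
t=4: a0@(4,1) a1@(4,1) a2@(4,1) a3@(2,4) a4@(4,1) a5@(0,4) a6@(0,4) a7@(4,1) | pheromone: 0 0 0 0 9 / 0 0 0 0 0 / 0 0 0 0 4 / 0 0 0 0 0 / 0 15 0 0 0
t=5: a0@(4,1) a1@(4,1) a2@(4,1) a3@(2,4) a4@(4,1) a5@(0,4) a6@(0,4) a7@(4,1) | pheromone: 0 0 0 0 10 / 0 0 0 0 0 / 0 0 0 0 4 / 0 0 0 0 0 / 0 19 0 0 0
t=6: a0@(4,1) a1@(4,1) a2@(4,1) a3@(2,4) a4@(4,1) a5@(0,4) a6@(0,4) a7@(4,1) | pheromone: 0 0 0 0 11 / 0 0 0 0 0 / 0 0 0 0 4 / 0 0 0 0 0 / 0 23 0 0 0
t=7: a0@(4,1) a1@(4,1) a2@(4,1) a3@(2,4) a4@(4,1) a5@(0,4) a6@(0,4) a7@(4,1) | pheromone: 0 0 0 0 12 / 0 0 0 0 0 / 0 0 0 0 4 / 0 0 0 0 0 / 0 27 0 0 0
t=8: a0@(4,1) a1@(4,1) a2@(4,1) a3@(2,4) a4@(4,1) a5@(0,4) a6@(0,4) a7@(4,1) | pheromone: 0 0 0 0 13 / 0 0 0 0 0 / 0 0 0 0 4 / 0 0 0 0 0 / 0 31 0 0 0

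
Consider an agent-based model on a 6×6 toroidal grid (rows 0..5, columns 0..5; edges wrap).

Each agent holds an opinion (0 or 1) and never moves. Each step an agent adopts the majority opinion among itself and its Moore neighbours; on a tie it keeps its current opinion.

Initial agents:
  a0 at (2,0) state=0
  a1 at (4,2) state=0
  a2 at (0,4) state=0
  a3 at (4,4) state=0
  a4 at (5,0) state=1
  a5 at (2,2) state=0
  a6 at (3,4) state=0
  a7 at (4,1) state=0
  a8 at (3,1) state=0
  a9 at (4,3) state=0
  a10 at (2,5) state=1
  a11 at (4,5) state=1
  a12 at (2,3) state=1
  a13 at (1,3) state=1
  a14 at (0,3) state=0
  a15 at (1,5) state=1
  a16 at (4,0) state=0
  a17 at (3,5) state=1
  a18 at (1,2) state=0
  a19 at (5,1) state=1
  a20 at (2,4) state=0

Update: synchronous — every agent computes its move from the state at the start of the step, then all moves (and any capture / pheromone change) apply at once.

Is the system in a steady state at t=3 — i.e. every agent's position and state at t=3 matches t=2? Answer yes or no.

t=1: a0@(2,0):1 a1@(4,2):0 a2@(0,4):0 a3@(4,4):0 a4@(5,0):1 a5@(2,2):0 a6@(3,4):0 a7@(4,1):0 a8@(3,1):0 a9@(4,3):0 a10@(2,5):1 a11@(4,5):1 a12@(2,3):0 a13@(1,3):0 a14@(0,3):0 a15@(1,5):0 a16@(4,0):1 a17@(3,5):0 a18@(1,2):0 a19@(5,1):0 a20@(2,4):1
t=2: a0@(2,0):0 a1@(4,2):0 a2@(0,4):0 a3@(4,4):0 a4@(5,0):1 a5@(2,2):0 a6@(3,4):0 a7@(4,1):0 a8@(3,1):0 a9@(4,3):0 a10@(2,5):1 a11@(4,5):1 a12@(2,3):0 a13@(1,3):0 a14@(0,3):0 a15@(1,5):1 a16@(4,0):0 a17@(3,5):1 a18@(1,2):0 a19@(5,1):0 a20@(2,4):0
t=3: a0@(2,0):1 a1@(4,2):0 a2@(0,4):0 a3@(4,4):0 a4@(5,0):0 a5@(2,2):0 a6@(3,4):0 a7@(4,1):0 a8@(3,1):0 a9@(4,3):0 a10@(2,5):1 a11@(4,5):1 a12@(2,3):0 a13@(1,3):0 a14@(0,3):0 a15@(1,5):0 a16@(4,0):0 a17@(3,5):0 a18@(1,2):0 a19@(5,1):0 a20@(2,4):0

no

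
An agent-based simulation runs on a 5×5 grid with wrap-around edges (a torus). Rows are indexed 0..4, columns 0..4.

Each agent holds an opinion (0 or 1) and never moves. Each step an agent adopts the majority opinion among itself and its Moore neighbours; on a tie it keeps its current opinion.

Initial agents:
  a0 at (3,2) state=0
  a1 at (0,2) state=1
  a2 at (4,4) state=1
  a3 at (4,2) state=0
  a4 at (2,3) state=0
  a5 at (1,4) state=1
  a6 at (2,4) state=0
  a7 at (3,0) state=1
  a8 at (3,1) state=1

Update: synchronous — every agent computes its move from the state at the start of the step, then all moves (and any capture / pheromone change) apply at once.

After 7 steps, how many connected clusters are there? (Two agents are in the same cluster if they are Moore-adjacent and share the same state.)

t=1: a0@(3,2):0 a1@(0,2):1 a2@(4,4):1 a3@(4,2):0 a4@(2,3):0 a5@(1,4):0 a6@(2,4):0 a7@(3,0):1 a8@(3,1):1
t=2: (unchanged — steady state)

3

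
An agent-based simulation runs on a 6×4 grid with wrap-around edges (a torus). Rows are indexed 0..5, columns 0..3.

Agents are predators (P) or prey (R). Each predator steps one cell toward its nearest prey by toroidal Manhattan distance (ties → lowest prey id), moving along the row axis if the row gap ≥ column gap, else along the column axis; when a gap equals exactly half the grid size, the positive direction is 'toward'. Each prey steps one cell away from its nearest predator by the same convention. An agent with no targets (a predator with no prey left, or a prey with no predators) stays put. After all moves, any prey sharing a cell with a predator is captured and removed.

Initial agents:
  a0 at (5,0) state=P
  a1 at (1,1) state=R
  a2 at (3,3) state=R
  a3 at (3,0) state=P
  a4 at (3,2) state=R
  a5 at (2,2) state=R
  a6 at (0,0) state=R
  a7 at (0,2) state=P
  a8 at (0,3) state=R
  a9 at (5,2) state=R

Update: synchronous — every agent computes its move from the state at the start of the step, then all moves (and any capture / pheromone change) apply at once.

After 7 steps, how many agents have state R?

6

t=1: a0@(0,0):P a1@(2,1):R a2@(3,2):R a3@(3,3):P a4@(3,1):R a5@(3,2):R a6@(1,0):R a7@(0,3):P a9@(4,2):R
t=2: a0@(1,0):P a1@(3,1):R a2@(3,1):R a3@(3,2):P a4@(3,0):R a5@(3,1):R a6@(2,0):R a7@(1,3):P a9@(5,2):R
t=3: a0@(2,0):P a1@(3,0):R a2@(3,0):R a3@(3,1):P a4@(4,0):R a5@(3,0):R a6@(3,0):R a7@(2,3):P a9@(0,2):R
t=4: a0@(3,0):P a1@(4,0):R a2@(4,0):R a3@(3,0):P a4@(5,0):R a5@(4,0):R a6@(4,0):R a7@(3,3):P a9@(5,2):R
t=5: a0@(4,0):P a1@(5,0):R a2@(5,0):R a3@(4,0):P a4@(0,0):R a5@(5,0):R a6@(5,0):R a7@(4,3):P a9@(0,2):R
t=6: a0@(5,0):P a1@(0,0):R a2@(0,0):R a3@(5,0):P a4@(1,0):R a5@(0,0):R a6@(0,0):R a7@(5,3):P a9@(1,2):R
t=7: a0@(0,0):P a1@(1,0):R a2@(1,0):R a3@(0,0):P a4@(2,0):R a5@(1,0):R a6@(1,0):R a7@(0,3):P a9@(2,2):R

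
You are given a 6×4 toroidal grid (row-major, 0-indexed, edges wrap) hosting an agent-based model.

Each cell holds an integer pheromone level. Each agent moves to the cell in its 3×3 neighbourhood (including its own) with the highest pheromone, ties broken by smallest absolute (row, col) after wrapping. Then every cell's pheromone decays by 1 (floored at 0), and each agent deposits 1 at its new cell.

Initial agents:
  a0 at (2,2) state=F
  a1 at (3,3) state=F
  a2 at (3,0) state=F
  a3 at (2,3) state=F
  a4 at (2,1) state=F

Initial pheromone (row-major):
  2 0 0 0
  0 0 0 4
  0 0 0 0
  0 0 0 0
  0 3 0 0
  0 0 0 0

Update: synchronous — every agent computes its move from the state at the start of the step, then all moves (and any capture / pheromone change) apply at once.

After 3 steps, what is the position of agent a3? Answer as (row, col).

t=1: a0@(1,3) a1@(2,0) a2@(4,1) a3@(1,3) a4@(1,0) | pheromone: 1 0 0 0 / 1 0 0 5 / 1 0 0 0 / 0 0 0 0 / 0 3 0 0 / 0 0 0 0
t=2: a0@(1,3) a1@(1,3) a2@(4,1) a3@(1,3) a4@(1,3) | pheromone: 0 0 0 0 / 0 0 0 8 / 0 0 0 0 / 0 0 0 0 / 0 3 0 0 / 0 0 0 0
t=3: a0@(1,3) a1@(1,3) a2@(4,1) a3@(1,3) a4@(1,3) | pheromone: 0 0 0 0 / 0 0 0 11 / 0 0 0 0 / 0 0 0 0 / 0 3 0 0 / 0 0 0 0

(1, 3)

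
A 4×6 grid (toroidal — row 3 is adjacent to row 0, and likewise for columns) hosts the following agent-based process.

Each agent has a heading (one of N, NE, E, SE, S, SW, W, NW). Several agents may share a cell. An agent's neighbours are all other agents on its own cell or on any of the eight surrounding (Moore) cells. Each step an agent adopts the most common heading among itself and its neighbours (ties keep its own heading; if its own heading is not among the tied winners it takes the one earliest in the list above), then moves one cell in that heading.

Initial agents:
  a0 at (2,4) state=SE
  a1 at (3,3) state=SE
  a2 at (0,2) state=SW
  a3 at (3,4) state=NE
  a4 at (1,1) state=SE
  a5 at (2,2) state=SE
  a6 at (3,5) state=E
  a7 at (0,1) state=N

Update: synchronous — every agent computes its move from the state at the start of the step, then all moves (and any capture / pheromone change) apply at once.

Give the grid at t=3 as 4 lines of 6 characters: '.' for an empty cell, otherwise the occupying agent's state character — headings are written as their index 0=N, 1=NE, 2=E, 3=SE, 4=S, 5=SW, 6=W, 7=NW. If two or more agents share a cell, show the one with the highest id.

....3.
.03..3
33....
.....3

t=1: a0@(3,5):SE a1@(0,4):SE a2@(1,3):SE a3@(0,5):SE a4@(2,2):SE a5@(3,3):SE a6@(3,0):E a7@(3,1):N
t=2: a0@(0,0):SE a1@(1,5):SE a2@(2,4):SE a3@(1,0):SE a4@(3,3):SE a5@(0,4):SE a6@(0,1):SE a7@(2,1):N
t=3: a0@(1,1):SE a1@(2,0):SE a2@(3,5):SE a3@(2,1):SE a4@(0,4):SE a5@(1,5):SE a6@(1,2):SE a7@(1,1):N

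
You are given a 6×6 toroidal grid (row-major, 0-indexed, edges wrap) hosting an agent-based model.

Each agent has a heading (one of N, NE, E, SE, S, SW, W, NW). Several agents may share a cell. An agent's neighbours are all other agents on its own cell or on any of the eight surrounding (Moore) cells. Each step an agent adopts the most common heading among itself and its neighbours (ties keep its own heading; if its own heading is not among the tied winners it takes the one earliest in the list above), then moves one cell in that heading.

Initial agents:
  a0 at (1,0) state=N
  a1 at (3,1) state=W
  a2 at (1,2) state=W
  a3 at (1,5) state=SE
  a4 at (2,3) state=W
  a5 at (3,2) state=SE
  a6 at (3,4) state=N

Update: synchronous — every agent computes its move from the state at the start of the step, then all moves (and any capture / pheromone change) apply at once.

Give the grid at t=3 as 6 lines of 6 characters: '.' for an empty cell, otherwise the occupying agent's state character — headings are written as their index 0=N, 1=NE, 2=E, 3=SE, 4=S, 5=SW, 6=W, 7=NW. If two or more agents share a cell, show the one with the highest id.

....0.
.....6
6...6.
....66
0.....
......

t=1: a0@(0,0):N a1@(3,0):W a2@(1,1):W a3@(2,0):SE a4@(2,2):W a5@(3,1):W a6@(2,4):N
t=2: a0@(5,0):N a1@(3,5):W a2@(1,0):W a3@(2,5):W a4@(2,1):W a5@(3,0):W a6@(1,4):N
t=3: a0@(4,0):N a1@(3,4):W a2@(1,5):W a3@(2,4):W a4@(2,0):W a5@(3,5):W a6@(0,4):N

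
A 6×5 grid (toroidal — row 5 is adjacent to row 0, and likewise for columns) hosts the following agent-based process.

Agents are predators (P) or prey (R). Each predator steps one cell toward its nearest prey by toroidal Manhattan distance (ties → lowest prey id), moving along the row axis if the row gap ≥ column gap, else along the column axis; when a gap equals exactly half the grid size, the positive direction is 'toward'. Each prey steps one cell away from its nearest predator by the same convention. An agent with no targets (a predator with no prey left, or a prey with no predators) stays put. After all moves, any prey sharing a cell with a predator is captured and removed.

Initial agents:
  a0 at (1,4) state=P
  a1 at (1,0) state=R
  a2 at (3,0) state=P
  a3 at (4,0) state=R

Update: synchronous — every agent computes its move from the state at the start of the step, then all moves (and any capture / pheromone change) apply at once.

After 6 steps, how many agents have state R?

2

t=1: a0@(1,0):P a1@(1,1):R a2@(4,0):P a3@(5,0):R
t=2: a0@(1,1):P a1@(1,2):R a2@(5,0):P a3@(0,0):R
t=3: a0@(1,2):P a1@(1,3):R a2@(0,0):P a3@(1,0):R
t=4: a0@(1,3):P a1@(1,4):R a2@(1,0):P a3@(2,0):R
t=5: a0@(1,4):P a1@(1,0):R a2@(1,4):P a3@(3,0):R
t=6: a0@(1,0):P a1@(1,1):R a2@(1,0):P a3@(4,0):R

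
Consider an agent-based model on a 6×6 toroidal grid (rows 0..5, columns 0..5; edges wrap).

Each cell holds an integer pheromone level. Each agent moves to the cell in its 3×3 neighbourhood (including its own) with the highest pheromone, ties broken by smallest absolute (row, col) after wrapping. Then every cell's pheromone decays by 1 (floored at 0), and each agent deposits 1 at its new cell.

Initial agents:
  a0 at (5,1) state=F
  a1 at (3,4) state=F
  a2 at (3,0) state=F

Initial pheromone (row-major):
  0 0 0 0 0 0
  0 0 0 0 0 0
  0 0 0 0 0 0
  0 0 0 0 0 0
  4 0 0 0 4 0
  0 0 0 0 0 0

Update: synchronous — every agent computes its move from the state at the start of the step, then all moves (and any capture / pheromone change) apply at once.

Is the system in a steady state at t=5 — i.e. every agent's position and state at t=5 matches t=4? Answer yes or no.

yes

t=1: a0@(4,0) a1@(4,4) a2@(4,0) | pheromone: 0 0 0 0 0 0 / 0 0 0 0 0 0 / 0 0 0 0 0 0 / 0 0 0 0 0 0 / 5 0 0 0 4 0 / 0 0 0 0 0 0
t=2: a0@(4,0) a1@(4,4) a2@(4,0) | pheromone: 0 0 0 0 0 0 / 0 0 0 0 0 0 / 0 0 0 0 0 0 / 0 0 0 0 0 0 / 6 0 0 0 4 0 / 0 0 0 0 0 0
t=3: a0@(4,0) a1@(4,4) a2@(4,0) | pheromone: 0 0 0 0 0 0 / 0 0 0 0 0 0 / 0 0 0 0 0 0 / 0 0 0 0 0 0 / 7 0 0 0 4 0 / 0 0 0 0 0 0
t=4: a0@(4,0) a1@(4,4) a2@(4,0) | pheromone: 0 0 0 0 0 0 / 0 0 0 0 0 0 / 0 0 0 0 0 0 / 0 0 0 0 0 0 / 8 0 0 0 4 0 / 0 0 0 0 0 0
t=5: a0@(4,0) a1@(4,4) a2@(4,0) | pheromone: 0 0 0 0 0 0 / 0 0 0 0 0 0 / 0 0 0 0 0 0 / 0 0 0 0 0 0 / 9 0 0 0 4 0 / 0 0 0 0 0 0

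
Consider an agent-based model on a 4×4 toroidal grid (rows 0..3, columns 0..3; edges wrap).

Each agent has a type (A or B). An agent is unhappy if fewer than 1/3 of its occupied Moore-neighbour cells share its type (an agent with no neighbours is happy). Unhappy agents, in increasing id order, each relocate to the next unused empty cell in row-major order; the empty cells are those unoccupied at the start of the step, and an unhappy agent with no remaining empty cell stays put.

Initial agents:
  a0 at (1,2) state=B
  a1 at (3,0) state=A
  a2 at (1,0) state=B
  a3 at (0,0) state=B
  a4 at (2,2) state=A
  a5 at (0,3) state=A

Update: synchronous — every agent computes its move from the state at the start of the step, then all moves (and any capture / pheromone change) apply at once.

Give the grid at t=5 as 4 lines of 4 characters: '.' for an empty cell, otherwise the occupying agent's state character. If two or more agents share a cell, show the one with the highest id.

BBAA
B.A.
....
....

t=1: a0@(0,1):B a1@(3,0):A a2@(1,0):B a3@(0,0):B a4@(0,2):A a5@(1,1):A
t=2: a0@(0,1):B a1@(0,3):A a2@(1,0):B a3@(0,0):B a4@(0,2):A a5@(1,2):A
t=3: (unchanged — steady state)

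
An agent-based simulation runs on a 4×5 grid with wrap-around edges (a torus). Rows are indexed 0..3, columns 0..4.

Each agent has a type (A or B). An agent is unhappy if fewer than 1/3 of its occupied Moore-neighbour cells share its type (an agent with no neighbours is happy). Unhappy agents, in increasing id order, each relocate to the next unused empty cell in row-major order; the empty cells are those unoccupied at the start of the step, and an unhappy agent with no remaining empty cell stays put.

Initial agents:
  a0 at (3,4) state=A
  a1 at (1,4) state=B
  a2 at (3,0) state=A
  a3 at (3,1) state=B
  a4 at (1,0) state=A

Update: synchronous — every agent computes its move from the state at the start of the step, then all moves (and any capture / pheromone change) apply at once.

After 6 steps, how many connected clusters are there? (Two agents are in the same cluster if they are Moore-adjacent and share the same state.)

t=1: a0@(3,4):A a1@(0,0):B a2@(3,0):A a3@(0,1):B a4@(0,2):A
t=2: a0@(3,4):A a1@(0,0):B a2@(3,0):A a3@(0,1):B a4@(0,3):A
t=3: (unchanged — steady state)

2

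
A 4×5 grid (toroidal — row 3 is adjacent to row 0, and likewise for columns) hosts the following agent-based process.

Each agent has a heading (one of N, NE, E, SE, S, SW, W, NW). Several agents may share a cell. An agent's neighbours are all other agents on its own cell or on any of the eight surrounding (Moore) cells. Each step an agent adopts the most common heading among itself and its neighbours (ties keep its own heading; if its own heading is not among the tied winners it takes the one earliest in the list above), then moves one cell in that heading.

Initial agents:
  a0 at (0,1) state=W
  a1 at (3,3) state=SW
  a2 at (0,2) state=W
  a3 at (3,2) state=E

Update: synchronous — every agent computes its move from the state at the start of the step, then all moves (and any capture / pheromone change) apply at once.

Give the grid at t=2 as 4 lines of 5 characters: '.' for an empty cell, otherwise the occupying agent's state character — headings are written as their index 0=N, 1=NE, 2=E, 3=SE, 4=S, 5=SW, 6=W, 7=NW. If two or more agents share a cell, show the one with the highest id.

t=1: a0@(0,0):W a1@(0,2):SW a2@(0,1):W a3@(3,1):W
t=2: a0@(0,4):W a1@(0,1):W a2@(0,0):W a3@(3,0):W

66..6
.....
.....
6....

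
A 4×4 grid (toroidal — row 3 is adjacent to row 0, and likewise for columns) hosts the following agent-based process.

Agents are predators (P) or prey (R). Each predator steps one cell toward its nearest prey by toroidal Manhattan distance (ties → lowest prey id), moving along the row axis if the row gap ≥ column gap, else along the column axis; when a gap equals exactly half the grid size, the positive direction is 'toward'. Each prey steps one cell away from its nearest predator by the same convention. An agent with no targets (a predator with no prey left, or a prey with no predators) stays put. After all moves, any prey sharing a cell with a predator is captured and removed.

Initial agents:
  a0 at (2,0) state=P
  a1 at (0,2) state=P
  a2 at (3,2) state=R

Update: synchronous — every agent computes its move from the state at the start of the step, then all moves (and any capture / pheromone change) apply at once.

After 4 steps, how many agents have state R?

t=1: a0@(2,1):P a1@(3,2):P a2@(2,2):R
t=2: a0@(2,2):P a1@(2,2):P a2@(2,3):R
t=3: a0@(2,3):P a1@(2,3):P a2@(2,0):R
t=4: a0@(2,0):P a1@(2,0):P a2@(2,1):R

1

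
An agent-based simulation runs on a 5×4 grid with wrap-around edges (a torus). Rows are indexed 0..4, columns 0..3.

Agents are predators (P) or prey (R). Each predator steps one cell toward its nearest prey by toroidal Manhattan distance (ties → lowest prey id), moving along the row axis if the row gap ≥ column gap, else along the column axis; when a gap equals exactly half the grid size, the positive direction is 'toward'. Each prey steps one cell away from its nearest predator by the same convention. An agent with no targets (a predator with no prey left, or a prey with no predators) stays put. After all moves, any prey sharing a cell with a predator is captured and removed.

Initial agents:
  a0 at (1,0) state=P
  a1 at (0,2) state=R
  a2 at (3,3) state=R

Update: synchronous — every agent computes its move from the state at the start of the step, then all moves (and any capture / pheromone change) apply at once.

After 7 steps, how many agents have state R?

2

t=1: a0@(1,1):P a1@(0,1):R a2@(4,3):R
t=2: a0@(0,1):P a1@(4,1):R a2@(3,3):R
t=3: a0@(4,1):P a1@(3,1):R a2@(2,3):R
t=4: a0@(3,1):P a1@(2,1):R a2@(1,3):R
t=5: a0@(2,1):P a1@(1,1):R a2@(0,3):R
t=6: a0@(1,1):P a1@(0,1):R a2@(4,3):R
t=7: a0@(0,1):P a1@(4,1):R a2@(3,3):R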